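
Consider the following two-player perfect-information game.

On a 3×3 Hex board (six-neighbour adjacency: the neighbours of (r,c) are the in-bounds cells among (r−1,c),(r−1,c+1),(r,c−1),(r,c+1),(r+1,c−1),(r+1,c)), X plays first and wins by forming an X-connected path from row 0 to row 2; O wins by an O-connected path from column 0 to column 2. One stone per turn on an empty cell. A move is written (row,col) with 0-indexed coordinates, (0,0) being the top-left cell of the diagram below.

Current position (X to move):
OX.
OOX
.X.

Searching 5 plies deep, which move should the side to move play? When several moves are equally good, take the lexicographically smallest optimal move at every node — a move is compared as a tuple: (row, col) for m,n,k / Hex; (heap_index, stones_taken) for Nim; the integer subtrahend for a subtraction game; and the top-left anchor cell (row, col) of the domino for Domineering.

X's best at [OX./OOX/.X.]: (0,2)

ply 1, X at OX./OOX/.X. | (0,2)=+1→OXX/OOX/.X.*; (2,0)=-1→OX./OOX/XX.; (2,2)=-1→OX./OOX/.XX
ply 2: OXX/OOX/.X. is terminal -1 (O); from OX./OOX/.X. depth 5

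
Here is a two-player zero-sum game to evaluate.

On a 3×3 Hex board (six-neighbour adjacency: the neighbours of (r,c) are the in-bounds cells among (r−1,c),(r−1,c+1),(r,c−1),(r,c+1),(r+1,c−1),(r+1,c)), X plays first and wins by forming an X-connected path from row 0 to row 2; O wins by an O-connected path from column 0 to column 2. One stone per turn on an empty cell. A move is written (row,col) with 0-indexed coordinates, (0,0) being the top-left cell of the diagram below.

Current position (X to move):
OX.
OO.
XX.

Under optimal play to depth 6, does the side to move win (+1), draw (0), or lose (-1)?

[OX./OO./XX.] X move#1: (0,2):-1/OXX/OO./XX.*, (1,2):-1/OX./OOX/XX., (2,2):-1/OX./OO./XXX
[OXX/OO./XX.] O move#2: (1,2):+1/OXX/OOO/XX.*, (2,2):-1/OXX/OO./XXO
[OXX/OOO/XX.] end (terminal -1, X#3); searched OX./OO./XX. to 6

value(OX./OO./XX., X) = -1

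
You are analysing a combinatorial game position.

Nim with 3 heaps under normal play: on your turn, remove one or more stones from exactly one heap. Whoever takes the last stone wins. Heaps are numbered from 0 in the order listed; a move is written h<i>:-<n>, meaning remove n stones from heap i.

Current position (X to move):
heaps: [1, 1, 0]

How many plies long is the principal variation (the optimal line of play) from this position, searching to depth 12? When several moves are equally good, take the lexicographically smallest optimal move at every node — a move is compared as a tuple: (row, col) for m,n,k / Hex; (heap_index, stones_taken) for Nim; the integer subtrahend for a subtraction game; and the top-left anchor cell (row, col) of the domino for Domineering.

[(1,1,0)] X move#1: h0:-1:-1/(0,1,0)*, h1:-1:-1/(1,0,0)
[(0,1,0)] O move#2: h1:-1:+1/(0,0,0)*
[(0,0,0)] end (terminal -1, X#3); searched (1,1,0) to 12

PV length from [(1,1,0)]: 2 plies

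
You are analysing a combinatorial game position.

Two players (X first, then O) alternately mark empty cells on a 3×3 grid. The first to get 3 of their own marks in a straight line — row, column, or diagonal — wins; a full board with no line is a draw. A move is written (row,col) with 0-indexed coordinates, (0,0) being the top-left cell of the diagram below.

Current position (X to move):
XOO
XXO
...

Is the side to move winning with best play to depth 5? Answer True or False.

ply 1, X at XOO/XXO/... | (2,0)=+1→XOO/XXO/X..*; (2,1)=-1→XOO/XXO/.X.; (2,2)=+1→XOO/XXO/..X
ply 2: XOO/XXO/X.. is terminal -1 (O); from XOO/XXO/... depth 5

X winning at [XOO/XXO/...]: True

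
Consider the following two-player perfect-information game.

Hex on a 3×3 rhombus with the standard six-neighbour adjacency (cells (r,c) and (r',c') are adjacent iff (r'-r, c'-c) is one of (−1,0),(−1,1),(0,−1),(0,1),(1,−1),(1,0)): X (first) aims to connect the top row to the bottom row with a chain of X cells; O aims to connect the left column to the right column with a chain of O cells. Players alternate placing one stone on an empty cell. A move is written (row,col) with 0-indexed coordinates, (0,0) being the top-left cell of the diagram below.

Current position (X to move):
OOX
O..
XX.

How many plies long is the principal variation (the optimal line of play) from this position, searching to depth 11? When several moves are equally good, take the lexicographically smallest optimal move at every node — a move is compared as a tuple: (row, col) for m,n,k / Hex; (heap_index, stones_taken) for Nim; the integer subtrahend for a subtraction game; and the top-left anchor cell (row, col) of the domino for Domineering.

ply 1, X at OOX/O../XX. | (1,1)=+1→OOX/OX./XX.*; (1,2)=+1→OOX/O.X/XX.; (2,2)=+1→OOX/O../XXX
ply 2: OOX/OX./XX. is terminal -1 (O); from OOX/O../XX. depth 11

PV length from [OOX/O../XX.]: 1 ply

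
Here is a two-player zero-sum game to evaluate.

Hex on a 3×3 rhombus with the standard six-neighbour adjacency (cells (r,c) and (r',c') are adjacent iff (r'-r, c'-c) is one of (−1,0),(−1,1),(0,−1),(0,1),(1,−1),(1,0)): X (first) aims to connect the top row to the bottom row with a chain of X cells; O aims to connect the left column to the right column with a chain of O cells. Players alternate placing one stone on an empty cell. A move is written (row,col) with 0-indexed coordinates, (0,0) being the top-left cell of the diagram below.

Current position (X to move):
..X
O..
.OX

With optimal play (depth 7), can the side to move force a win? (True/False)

X winning at [..X/O../.OX]: True

ply 1, X at ..X/O../.OX | (0,0)=-1→X.X/O../.OX; (0,1)=-1→.XX/O../.OX; (1,1)=+1→..X/OX./.OX*; (1,2)=+1→..X/O.X/.OX; (2,0)=+1→..X/O../XOX
ply 2, O at ..X/OX./.OX | (0,0)=-1→O.X/OX./.OX*; (0,1)=-1→.OX/OX./.OX; (1,2)=-1→..X/OXO/.OX; (2,0)=-1→..X/OX./OOX
ply 3, X at O.X/OX./.OX | (0,1)=+1→OXX/OX./.OX*; (1,2)=+1→O.X/OXX/.OX; (2,0)=+1→O.X/OX./XOX
ply 4, O at OXX/OX./.OX | (1,2)=-1→OXX/OXO/.OX*; (2,0)=-1→OXX/OX./OOX
ply 5, X at OXX/OXO/.OX | (2,0)=+1→OXX/OXO/XOX*
ply 6: OXX/OXO/XOX is terminal -1 (O); from ..X/O../.OX depth 7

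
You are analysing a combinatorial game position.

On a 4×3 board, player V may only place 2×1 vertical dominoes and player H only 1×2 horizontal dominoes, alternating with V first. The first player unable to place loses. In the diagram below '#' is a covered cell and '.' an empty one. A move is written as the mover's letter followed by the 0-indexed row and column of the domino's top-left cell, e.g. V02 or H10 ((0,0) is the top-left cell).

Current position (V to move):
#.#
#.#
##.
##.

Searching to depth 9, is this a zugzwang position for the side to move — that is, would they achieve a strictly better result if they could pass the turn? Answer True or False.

zugzwang(#.#/#.#/##./##., V) = False

p1 V@[#.#/#.#/##./##.]: V01[###/###/##./##.]+1* V22[#.#/#.#/###/###]+1
p2 H@[###/###/##./##.] terminal -1; root [#.#/#.#/##./##.] d9
if V skipped the turn, H would face:
~ p1 H@[#.#/#.#/##./##.] terminal -1; root [#.#/#.#/##./##.] d9
compare (V): move=+1 vs pass=+1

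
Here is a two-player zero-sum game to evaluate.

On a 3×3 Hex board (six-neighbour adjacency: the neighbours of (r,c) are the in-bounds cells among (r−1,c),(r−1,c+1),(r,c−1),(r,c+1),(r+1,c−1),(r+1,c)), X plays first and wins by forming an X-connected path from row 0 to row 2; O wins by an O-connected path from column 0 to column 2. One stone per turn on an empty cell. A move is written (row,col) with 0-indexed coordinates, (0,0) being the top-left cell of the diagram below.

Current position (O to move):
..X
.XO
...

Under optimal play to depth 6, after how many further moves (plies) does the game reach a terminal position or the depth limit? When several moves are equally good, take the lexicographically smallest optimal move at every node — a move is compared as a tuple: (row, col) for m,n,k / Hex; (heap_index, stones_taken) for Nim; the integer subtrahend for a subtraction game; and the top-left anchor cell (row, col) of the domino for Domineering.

ply 1, O at ..X/.XO/... | (0,0)=-1→O.X/.XO/...*; (0,1)=-1→.OX/.XO/...; (1,0)=-1→..X/OXO/...; (2,0)=-1→..X/.XO/O..; (2,1)=-1→..X/.XO/.O.; (2,2)=-1→..X/.XO/..O
ply 2, X at O.X/.XO/... | (0,1)=+1→OXX/.XO/...*; (1,0)=+1→O.X/XXO/...; (2,0)=+1→O.X/.XO/X..; (2,1)=+1→O.X/.XO/.X.; (2,2)=+1→O.X/.XO/..X
ply 3, O at OXX/.XO/... | (1,0)=-1→OXX/OXO/...*; (2,0)=-1→OXX/.XO/O..; (2,1)=-1→OXX/.XO/.O.; (2,2)=-1→OXX/.XO/..O
ply 4, X at OXX/OXO/... | (2,0)=+1→OXX/OXO/X..*; (2,1)=+1→OXX/OXO/.X.; (2,2)=+1→OXX/OXO/..X
ply 5: OXX/OXO/X.. is terminal -1 (O); from ..X/.XO/... depth 6

PV length from [..X/.XO/...]: 4 plies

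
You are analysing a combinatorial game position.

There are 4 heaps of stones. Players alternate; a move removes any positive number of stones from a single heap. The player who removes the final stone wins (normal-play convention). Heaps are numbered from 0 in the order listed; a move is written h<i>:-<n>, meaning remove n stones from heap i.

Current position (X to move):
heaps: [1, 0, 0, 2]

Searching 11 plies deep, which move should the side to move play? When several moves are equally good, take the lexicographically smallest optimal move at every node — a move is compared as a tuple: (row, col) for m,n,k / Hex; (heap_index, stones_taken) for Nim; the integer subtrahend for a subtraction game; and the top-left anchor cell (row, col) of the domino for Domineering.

X's best at [(1,0,0,2)]: h3:-1

p1 X@[(1,0,0,2)]: h0:-1[(0,0,0,2)]-1 h3:-1[(1,0,0,1)]+1* h3:-2[(1,0,0,0)]-1
p2 O@[(1,0,0,1)]: h0:-1[(0,0,0,1)]-1* h3:-1[(1,0,0,0)]-1
p3 X@[(0,0,0,1)]: h3:-1[(0,0,0,0)]+1*
p4 O@[(0,0,0,0)] terminal -1; root [(1,0,0,2)] d11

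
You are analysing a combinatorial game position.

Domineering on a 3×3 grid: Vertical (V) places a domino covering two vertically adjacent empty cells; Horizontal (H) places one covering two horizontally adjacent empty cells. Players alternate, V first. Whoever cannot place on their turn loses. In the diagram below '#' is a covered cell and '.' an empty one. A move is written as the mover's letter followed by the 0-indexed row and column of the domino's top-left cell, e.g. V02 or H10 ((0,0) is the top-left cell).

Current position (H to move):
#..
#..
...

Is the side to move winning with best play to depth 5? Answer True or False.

p1 H@[#../#../...]: H01[###/#../...]-1 H11[#../###/...]+1* H20[#../#../##.]-1 H21[#../#../.##]-1
p2 V@[#../###/...] terminal -1; root [#../#../...] d5

H winning at [#../#../...]: True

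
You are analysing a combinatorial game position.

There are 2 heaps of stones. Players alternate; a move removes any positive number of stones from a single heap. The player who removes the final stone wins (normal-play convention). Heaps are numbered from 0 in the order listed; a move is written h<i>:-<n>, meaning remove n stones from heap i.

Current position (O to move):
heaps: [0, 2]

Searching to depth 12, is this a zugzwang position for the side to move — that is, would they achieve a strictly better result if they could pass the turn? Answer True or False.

ply 1, O at (0,2) | h1:-1=-1→(0,1); h1:-2=+1→(0,0)*
ply 2: (0,0) is terminal -1 (X); from (0,2) depth 12
suppose O passes — search the same position with X to move:
pass> ply 1, X at (0,2) | h1:-1=-1→(0,1); h1:-2=+1→(0,0)*
pass> ply 2: (0,0) is terminal -1 (O); from (0,2) depth 12
for O: play +1, pass -1

zugzwang((0,2), O) = False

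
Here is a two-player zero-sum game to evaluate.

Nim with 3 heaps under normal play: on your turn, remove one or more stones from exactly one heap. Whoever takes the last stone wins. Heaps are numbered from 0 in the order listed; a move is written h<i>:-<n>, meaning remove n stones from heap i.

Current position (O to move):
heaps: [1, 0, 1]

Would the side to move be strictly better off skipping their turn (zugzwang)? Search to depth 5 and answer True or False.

zugzwang((1,0,1), O) = True

ply 1, O at (1,0,1) | h0:-1=-1→(0,0,1)*; h2:-1=-1→(1,0,0)
ply 2, X at (0,0,1) | h2:-1=+1→(0,0,0)*
ply 3: (0,0,0) is terminal -1 (O); from (1,0,1) depth 5
if O skipped the turn, X would face:
~ ply 1, X at (1,0,1) | h0:-1=-1→(0,0,1)*; h2:-1=-1→(1,0,0)
~ ply 2, O at (0,0,1) | h2:-1=+1→(0,0,0)*
~ ply 3: (0,0,0) is terminal -1 (X); from (1,0,1) depth 5
compare (O): move=-1 vs pass=+1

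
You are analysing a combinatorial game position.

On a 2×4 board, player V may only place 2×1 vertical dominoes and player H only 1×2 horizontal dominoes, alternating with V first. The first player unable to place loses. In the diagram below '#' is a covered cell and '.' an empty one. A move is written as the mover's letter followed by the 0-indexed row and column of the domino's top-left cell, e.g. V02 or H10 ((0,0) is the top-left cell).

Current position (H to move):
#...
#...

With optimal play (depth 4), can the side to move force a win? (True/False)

ply 1, H at #.../#... | H01=+1→###./#...*; H02=+1→#.##/#...; H11=+1→#.../###.; H12=+1→#.../#.##
ply 2, V at ###./#... | V03=-1→####/#..#*
ply 3, H at ####/#..# | H11=+1→####/####*
ply 4: ####/#### is terminal -1 (V); from #.../#... depth 4

H winning at [#.../#...]: True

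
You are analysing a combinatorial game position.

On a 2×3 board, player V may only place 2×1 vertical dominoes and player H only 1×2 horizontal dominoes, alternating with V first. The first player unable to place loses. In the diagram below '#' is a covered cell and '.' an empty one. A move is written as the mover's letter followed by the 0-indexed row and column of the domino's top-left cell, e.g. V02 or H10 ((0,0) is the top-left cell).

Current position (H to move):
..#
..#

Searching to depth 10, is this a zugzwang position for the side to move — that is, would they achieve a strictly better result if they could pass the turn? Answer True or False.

zugzwang(..#/..#, H) = False

[..#/..#] H move#1: H00:+1/###/..#*, H10:+1/..#/###
[###/..#] end (terminal -1, V#2); searched ..#/..# to 10
suppose H passes — search the same position with V to move:
pass> [..#/..#] V move#1: V00:+1/#.#/#.#*, V01:+1/.##/.##
pass> [#.#/#.#] end (terminal -1, H#2); searched ..#/..# to 10
for H: play +1, pass -1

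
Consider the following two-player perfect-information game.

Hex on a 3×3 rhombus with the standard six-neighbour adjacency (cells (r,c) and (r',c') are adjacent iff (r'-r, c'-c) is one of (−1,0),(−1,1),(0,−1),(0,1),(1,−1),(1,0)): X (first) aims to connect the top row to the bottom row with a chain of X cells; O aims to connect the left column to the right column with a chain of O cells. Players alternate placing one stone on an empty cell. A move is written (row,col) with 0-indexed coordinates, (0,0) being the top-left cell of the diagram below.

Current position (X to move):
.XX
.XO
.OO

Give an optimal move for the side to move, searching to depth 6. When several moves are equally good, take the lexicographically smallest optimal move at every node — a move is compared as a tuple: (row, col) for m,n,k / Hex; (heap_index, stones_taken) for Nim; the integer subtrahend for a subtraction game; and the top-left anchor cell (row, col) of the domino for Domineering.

p1 X@[.XX/.XO/.OO]: (0,0)[XXX/.XO/.OO]-1 (1,0)[.XX/XXO/.OO]-1 (2,0)[.XX/.XO/XOO]+1*
p2 O@[.XX/.XO/XOO] terminal -1; root [.XX/.XO/.OO] d6

X's best at [.XX/.XO/.OO]: (2,0)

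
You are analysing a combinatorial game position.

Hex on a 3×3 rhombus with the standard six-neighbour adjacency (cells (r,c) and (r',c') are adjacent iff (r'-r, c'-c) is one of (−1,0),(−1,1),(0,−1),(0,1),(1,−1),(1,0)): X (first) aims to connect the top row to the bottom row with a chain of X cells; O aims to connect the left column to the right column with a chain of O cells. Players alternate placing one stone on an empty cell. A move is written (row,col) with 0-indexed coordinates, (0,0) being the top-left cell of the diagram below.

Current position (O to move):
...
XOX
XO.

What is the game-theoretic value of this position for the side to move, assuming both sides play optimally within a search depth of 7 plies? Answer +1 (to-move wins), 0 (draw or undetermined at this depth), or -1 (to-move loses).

[.../XOX/XO.] O move#1: (0,0):-1/O../XOX/XO.*, (0,1):-1/.O./XOX/XO., (0,2):-1/..O/XOX/XO., (2,2):-1/.../XOX/XOO
[O../XOX/XO.] X move#2: (0,1):+1/OX./XOX/XO.*, (0,2):+1/O.X/XOX/XO., (2,2):+1/O../XOX/XOX
[OX./XOX/XO.] end (terminal -1, O#3); searched .../XOX/XO. to 7

value(.../XOX/XO., O) = -1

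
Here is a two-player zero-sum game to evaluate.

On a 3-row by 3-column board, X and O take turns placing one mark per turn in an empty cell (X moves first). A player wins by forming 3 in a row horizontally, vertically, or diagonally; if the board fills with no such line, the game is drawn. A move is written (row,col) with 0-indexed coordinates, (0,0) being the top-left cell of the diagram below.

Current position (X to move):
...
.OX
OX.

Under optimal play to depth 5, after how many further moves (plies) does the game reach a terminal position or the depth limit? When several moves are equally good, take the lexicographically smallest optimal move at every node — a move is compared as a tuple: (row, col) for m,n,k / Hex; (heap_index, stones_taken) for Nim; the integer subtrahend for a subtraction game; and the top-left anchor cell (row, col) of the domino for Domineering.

p1 X@[.../.OX/OX.]: (0,0)[X../.OX/OX.]-1 (0,1)[.X./.OX/OX.]-1 (0,2)[..X/.OX/OX.]+0* (1,0)[.../XOX/OX.]-1 (2,2)[.../.OX/OXX]-1
p2 O@[..X/.OX/OX.]: (0,0)[O.X/.OX/OX.]-1 (0,1)[.OX/.OX/OX.]-1 (1,0)[..X/OOX/OX.]-1 (2,2)[..X/.OX/OXO]+0*
p3 X@[..X/.OX/OXO]: (0,0)[X.X/.OX/OXO]+0* (0,1)[.XX/.OX/OXO]-1 (1,0)[..X/XOX/OXO]-1
p4 O@[X.X/.OX/OXO]: (0,1)[XOX/.OX/OXO]+0* (1,0)[X.X/OOX/OXO]-1
p5 X@[XOX/.OX/OXO]: (1,0)[XOX/XOX/OXO]+0*
p6 O@[XOX/XOX/OXO] terminal +0; root [.../.OX/OX.] d5

PV length from [.../.OX/OX.]: 5 plies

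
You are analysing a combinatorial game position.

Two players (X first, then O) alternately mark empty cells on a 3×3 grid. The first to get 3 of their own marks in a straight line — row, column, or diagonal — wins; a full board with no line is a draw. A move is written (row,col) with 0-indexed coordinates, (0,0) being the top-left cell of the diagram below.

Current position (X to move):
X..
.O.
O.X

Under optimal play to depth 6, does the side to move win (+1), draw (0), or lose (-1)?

value(X../.O./O.X, X) = +1

p1 X@[X../.O./O.X]: (0,1)[XX./.O./O.X]-1 (0,2)[X.X/.O./O.X]+1* (1,0)[X../XO./O.X]-1 (1,2)[X../.OX/O.X]-1 (2,1)[X../.O./OXX]-1
p2 O@[X.X/.O./O.X]: (0,1)[XOX/.O./O.X]-1* (1,0)[X.X/OO./O.X]-1 (1,2)[X.X/.OO/O.X]-1 (2,1)[X.X/.O./OOX]-1
p3 X@[XOX/.O./O.X]: (1,0)[XOX/XO./O.X]-1 (1,2)[XOX/.OX/O.X]+1* (2,1)[XOX/.O./OXX]+0
p4 O@[XOX/.OX/O.X] terminal -1; root [X../.O./O.X] d6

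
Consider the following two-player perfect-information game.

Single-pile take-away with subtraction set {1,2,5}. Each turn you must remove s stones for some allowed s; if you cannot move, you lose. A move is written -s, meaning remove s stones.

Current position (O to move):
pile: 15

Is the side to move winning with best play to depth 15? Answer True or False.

O winning at [15]: False

[15] O move#1: -1:-1/14*, -2:-1/13, -5:-1/10
[14] X move#2: -1:-1/13, -2:+1/12*, -5:+1/9
[12] O move#3: -1:-1/11*, -2:-1/10, -5:-1/7
[11] X move#4: -1:-1/10, -2:+1/9*, -5:+1/6
[9] O move#5: -1:-1/8*, -2:-1/7, -5:-1/4
[8] X move#6: -1:-1/7, -2:+1/6*, -5:+1/3
[6] O move#7: -1:-1/5*, -2:-1/4, -5:-1/1
[5] X move#8: -1:-1/4, -2:+1/3*, -5:+1/0
[3] O move#9: -1:-1/2*, -2:-1/1
[2] X move#10: -1:-1/1, -2:+1/0*
[0] end (terminal -1, O#11); searched 15 to 15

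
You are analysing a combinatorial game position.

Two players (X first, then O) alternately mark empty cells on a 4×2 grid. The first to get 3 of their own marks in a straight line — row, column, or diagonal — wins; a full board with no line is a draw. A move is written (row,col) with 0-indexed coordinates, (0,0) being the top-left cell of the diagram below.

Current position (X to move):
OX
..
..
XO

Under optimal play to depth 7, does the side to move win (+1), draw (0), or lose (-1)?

[OX/../../XO] X move#1: (1,0):+0/OX/X./../XO*, (1,1):+0/OX/.X/../XO, (2,0):+0/OX/../X./XO, (2,1):+0/OX/../.X/XO
[OX/X./../XO] O move#2: (1,1):-1/OX/XO/../XO, (2,0):+0/OX/X./O./XO*, (2,1):-1/OX/X./.O/XO
[OX/X./O./XO] X move#3: (1,1):+0/OX/XX/O./XO*, (2,1):+0/OX/X./OX/XO
[OX/XX/O./XO] O move#4: (2,1):+0/OX/XX/OO/XO*
[OX/XX/OO/XO] end (terminal +0, X#5); searched OX/../../XO to 7

value(OX/../../XO, X) = 0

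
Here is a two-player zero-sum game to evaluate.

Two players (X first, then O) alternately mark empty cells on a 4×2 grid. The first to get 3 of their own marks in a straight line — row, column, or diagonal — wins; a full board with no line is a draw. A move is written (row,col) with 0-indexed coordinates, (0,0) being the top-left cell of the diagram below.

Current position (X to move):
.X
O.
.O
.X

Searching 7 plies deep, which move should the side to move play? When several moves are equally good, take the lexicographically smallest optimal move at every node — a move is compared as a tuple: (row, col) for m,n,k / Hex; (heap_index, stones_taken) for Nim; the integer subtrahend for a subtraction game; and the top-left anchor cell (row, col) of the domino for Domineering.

ply 1, X at .X/O./.O/.X | (0,0)=+0→XX/O./.O/.X*; (1,1)=-1→.X/OX/.O/.X; (2,0)=+0→.X/O./XO/.X; (3,0)=+0→.X/O./.O/XX
ply 2, O at XX/O./.O/.X | (1,1)=+0→XX/OO/.O/.X*; (2,0)=+0→XX/O./OO/.X; (3,0)=+0→XX/O./.O/OX
ply 3, X at XX/OO/.O/.X | (2,0)=+0→XX/OO/XO/.X*; (3,0)=+0→XX/OO/.O/XX
ply 4, O at XX/OO/XO/.X | (3,0)=+0→XX/OO/XO/OX*
ply 5: XX/OO/XO/OX is terminal +0 (X); from .X/O./.O/.X depth 7

X's best at [.X/O./.O/.X]: (0,0)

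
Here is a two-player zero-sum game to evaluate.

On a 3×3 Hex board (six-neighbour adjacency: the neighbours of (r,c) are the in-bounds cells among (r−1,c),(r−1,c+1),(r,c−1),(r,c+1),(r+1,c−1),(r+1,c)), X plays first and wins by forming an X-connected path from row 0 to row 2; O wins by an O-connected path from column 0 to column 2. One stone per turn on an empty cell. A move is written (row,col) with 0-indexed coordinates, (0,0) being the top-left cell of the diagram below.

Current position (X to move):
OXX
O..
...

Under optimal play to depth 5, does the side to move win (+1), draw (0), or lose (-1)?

value(OXX/O../..., X) = +1

ply 1, X at OXX/O../... | (1,1)=+1→OXX/OX./...*; (1,2)=+1→OXX/O.X/...; (2,0)=+1→OXX/O../X..; (2,1)=+1→OXX/O../.X.; (2,2)=+1→OXX/O../..X
ply 2, O at OXX/OX./... | (1,2)=-1→OXX/OXO/...*; (2,0)=-1→OXX/OX./O..; (2,1)=-1→OXX/OX./.O.; (2,2)=-1→OXX/OX./..O
ply 3, X at OXX/OXO/... | (2,0)=+1→OXX/OXO/X..*; (2,1)=+1→OXX/OXO/.X.; (2,2)=+1→OXX/OXO/..X
ply 4: OXX/OXO/X.. is terminal -1 (O); from OXX/O../... depth 5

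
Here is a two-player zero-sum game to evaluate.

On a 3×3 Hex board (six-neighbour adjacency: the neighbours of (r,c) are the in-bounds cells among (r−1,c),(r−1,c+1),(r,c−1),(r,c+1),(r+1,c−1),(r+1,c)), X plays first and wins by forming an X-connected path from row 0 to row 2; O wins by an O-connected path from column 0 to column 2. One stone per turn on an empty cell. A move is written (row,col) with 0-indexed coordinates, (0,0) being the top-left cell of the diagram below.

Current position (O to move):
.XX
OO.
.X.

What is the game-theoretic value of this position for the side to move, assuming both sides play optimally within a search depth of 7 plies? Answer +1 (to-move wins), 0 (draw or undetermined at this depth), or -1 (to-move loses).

ply 1, O at .XX/OO./.X. | (0,0)=-1→OXX/OO./.X.; (1,2)=+1→.XX/OOO/.X.*; (2,0)=-1→.XX/OO./OX.; (2,2)=-1→.XX/OO./.XO
ply 2: .XX/OOO/.X. is terminal -1 (X); from .XX/OO./.X. depth 7

value(.XX/OO./.X., O) = +1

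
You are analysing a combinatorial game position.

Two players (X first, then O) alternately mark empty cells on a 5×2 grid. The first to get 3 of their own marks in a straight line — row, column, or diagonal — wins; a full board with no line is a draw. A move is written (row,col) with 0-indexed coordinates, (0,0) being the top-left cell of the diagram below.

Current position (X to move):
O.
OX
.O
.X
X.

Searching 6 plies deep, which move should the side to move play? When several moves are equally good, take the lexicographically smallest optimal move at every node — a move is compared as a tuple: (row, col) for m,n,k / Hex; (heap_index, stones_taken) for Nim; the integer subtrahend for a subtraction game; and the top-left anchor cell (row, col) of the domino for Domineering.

X's best at [O./OX/.O/.X/X.]: (2,0)

ply 1, X at O./OX/.O/.X/X. | (0,1)=-1→OX/OX/.O/.X/X.; (2,0)=+0→O./OX/XO/.X/X.*; (3,0)=-1→O./OX/.O/XX/X.; (4,1)=-1→O./OX/.O/.X/XX
ply 2, O at O./OX/XO/.X/X. | (0,1)=-1→OO/OX/XO/.X/X.; (3,0)=+0→O./OX/XO/OX/X.*; (4,1)=-1→O./OX/XO/.X/XO
ply 3, X at O./OX/XO/OX/X. | (0,1)=+0→OX/OX/XO/OX/X.*; (4,1)=+0→O./OX/XO/OX/XX
ply 4, O at OX/OX/XO/OX/X. | (4,1)=+0→OX/OX/XO/OX/XO*
ply 5: OX/OX/XO/OX/XO is terminal +0 (X); from O./OX/.O/.X/X. depth 6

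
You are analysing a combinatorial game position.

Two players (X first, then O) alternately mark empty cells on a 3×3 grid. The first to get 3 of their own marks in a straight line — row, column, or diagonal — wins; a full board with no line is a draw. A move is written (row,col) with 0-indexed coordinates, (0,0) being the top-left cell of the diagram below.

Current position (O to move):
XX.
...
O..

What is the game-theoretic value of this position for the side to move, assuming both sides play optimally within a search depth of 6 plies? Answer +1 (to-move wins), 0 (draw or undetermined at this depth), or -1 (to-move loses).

value(XX./.../O.., O) = -1

p1 O@[XX./.../O..]: (0,2)[XXO/.../O..]-1* (1,0)[XX./O../O..]-1 (1,1)[XX./.O./O..]-1 (1,2)[XX./..O/O..]-1 (2,1)[XX./.../OO.]-1 (2,2)[XX./.../O.O]-1
p2 X@[XXO/.../O..]: (1,0)[XXO/X../O..]-1 (1,1)[XXO/.X./O..]+1* (1,2)[XXO/..X/O..]-1 (2,1)[XXO/.../OX.]-1 (2,2)[XXO/.../O.X]-1
p3 O@[XXO/.X./O..]: (1,0)[XXO/OX./O..]-1* (1,2)[XXO/.XO/O..]-1 (2,1)[XXO/.X./OO.]-1 (2,2)[XXO/.X./O.O]-1
p4 X@[XXO/OX./O..]: (1,2)[XXO/OXX/O..]+1* (2,1)[XXO/OX./OX.]+1 (2,2)[XXO/OX./O.X]+1
p5 O@[XXO/OXX/O..]: (2,1)[XXO/OXX/OO.]-1* (2,2)[XXO/OXX/O.O]-1
p6 X@[XXO/OXX/OO.]: (2,2)[XXO/OXX/OOX]+1*
p7 O@[XXO/OXX/OOX] terminal -1; root [XX./.../O..] d6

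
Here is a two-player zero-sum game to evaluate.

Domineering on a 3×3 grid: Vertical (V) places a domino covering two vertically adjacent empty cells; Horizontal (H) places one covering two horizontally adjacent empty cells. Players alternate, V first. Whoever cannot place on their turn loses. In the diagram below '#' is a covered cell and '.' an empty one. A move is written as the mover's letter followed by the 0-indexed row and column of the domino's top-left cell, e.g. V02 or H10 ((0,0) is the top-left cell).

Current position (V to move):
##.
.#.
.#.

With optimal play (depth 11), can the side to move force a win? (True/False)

V winning at [##./.#./.#.]: True

ply 1, V at ##./.#./.#. | V02=+1→###/.##/.#.*; V10=+1→##./##./##.; V12=+1→##./.##/.##
ply 2: ###/.##/.#. is terminal -1 (H); from ##./.#./.#. depth 11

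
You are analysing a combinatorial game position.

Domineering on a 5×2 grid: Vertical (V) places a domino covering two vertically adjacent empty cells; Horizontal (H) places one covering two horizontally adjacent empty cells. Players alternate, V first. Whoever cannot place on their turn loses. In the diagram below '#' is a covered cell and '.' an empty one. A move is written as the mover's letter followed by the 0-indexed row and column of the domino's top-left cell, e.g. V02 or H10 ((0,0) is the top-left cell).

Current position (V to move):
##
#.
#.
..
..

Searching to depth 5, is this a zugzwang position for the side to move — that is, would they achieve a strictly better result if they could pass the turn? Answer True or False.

zugzwang(##/#./#./../.., V) = False

[##/#./#./../..] V move#1: V11:-1/##/##/##/../.., V21:-1/##/#./##/.#/.., V30:+1/##/#./#./#./#.*, V31:+1/##/#./#./.#/.#
[##/#./#./#./#.] end (terminal -1, H#2); searched ##/#./#./../.. to 5
pass branch (H moves first from the same position):
  | [##/#./#./../..] H move#1: H30:+1/##/#./#./##/..*, H40:-1/##/#./#./../##
  | [##/#./#./##/..] V move#2: V11:-1/##/##/##/##/..*
  | [##/##/##/##/..] H move#3: H40:+1/##/##/##/##/##*
  | [##/##/##/##/##] end (terminal -1, V#4); searched ##/#./#./../.. to 5
V moving scores +1; V passing scores -1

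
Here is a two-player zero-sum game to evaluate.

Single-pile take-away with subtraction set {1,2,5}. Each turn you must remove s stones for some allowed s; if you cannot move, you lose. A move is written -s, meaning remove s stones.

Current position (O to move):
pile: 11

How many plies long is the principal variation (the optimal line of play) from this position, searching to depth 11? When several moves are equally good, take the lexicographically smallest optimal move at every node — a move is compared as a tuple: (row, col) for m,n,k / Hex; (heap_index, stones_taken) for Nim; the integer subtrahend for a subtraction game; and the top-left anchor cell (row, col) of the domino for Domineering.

PV length from [11]: 7 plies

p1 O@[11]: -1[10]-1 -2[9]+1* -5[6]+1
p2 X@[9]: -1[8]-1* -2[7]-1 -5[4]-1
p3 O@[8]: -1[7]-1 -2[6]+1* -5[3]+1
p4 X@[6]: -1[5]-1* -2[4]-1 -5[1]-1
p5 O@[5]: -1[4]-1 -2[3]+1* -5[0]+1
p6 X@[3]: -1[2]-1* -2[1]-1
p7 O@[2]: -1[1]-1 -2[0]+1*
p8 X@[0] terminal -1; root [11] d11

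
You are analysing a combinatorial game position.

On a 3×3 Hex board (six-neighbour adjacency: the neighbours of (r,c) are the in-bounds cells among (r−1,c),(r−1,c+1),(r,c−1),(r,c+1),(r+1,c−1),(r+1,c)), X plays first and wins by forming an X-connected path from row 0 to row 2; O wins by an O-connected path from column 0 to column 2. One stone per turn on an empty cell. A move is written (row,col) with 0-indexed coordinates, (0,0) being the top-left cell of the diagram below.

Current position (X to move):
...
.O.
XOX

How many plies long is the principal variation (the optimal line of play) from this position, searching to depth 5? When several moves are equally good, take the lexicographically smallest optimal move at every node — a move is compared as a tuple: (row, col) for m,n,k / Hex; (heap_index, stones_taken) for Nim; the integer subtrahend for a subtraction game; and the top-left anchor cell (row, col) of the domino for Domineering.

p1 X@[.../.O./XOX]: (0,0)[X../.O./XOX]-1 (0,1)[.X./.O./XOX]-1 (0,2)[..X/.O./XOX]+1* (1,0)[.../XO./XOX]+1 (1,2)[.../.OX/XOX]+1
p2 O@[..X/.O./XOX]: (0,0)[O.X/.O./XOX]-1* (0,1)[.OX/.O./XOX]-1 (1,0)[..X/OO./XOX]-1 (1,2)[..X/.OO/XOX]-1
p3 X@[O.X/.O./XOX]: (0,1)[OXX/.O./XOX]+1* (1,0)[O.X/XO./XOX]+1 (1,2)[O.X/.OX/XOX]+1
p4 O@[OXX/.O./XOX]: (1,0)[OXX/OO./XOX]-1* (1,2)[OXX/.OO/XOX]-1
p5 X@[OXX/OO./XOX]: (1,2)[OXX/OOX/XOX]+1*
p6 O@[OXX/OOX/XOX] terminal -1; root [.../.O./XOX] d5

PV length from [.../.O./XOX]: 5 plies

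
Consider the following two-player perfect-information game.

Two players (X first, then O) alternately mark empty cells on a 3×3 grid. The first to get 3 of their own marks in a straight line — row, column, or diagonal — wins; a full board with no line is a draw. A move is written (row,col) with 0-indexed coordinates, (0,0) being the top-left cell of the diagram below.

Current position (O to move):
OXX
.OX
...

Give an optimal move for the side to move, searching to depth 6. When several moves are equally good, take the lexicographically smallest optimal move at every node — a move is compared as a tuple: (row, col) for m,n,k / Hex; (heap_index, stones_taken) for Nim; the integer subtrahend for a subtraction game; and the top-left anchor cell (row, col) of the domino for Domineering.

O's best at [OXX/.OX/...]: (2,2)

p1 O@[OXX/.OX/...]: (1,0)[OXX/OOX/...]-1 (2,0)[OXX/.OX/O..]-1 (2,1)[OXX/.OX/.O.]-1 (2,2)[OXX/.OX/..O]+1*
p2 X@[OXX/.OX/..O] terminal -1; root [OXX/.OX/...] d6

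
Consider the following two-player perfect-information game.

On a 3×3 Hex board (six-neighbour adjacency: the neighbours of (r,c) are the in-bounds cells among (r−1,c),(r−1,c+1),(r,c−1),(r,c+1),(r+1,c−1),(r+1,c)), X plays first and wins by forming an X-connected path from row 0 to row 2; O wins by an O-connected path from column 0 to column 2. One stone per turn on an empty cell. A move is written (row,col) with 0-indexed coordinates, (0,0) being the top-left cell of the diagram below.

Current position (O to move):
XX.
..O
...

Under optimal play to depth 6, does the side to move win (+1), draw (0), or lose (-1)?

value(XX./..O/..., O) = +1

p1 O@[XX./..O/...]: (0,2)[XXO/..O/...]-1 (1,0)[XX./O.O/...]-1 (1,1)[XX./.OO/...]+1* (2,0)[XX./..O/O..]+1 (2,1)[XX./..O/.O.]-1 (2,2)[XX./..O/..O]-1
p2 X@[XX./.OO/...]: (0,2)[XXX/.OO/...]-1* (1,0)[XX./XOO/...]-1 (2,0)[XX./.OO/X..]-1 (2,1)[XX./.OO/.X.]-1 (2,2)[XX./.OO/..X]-1
p3 O@[XXX/.OO/...]: (1,0)[XXX/OOO/...]+1* (2,0)[XXX/.OO/O..]+1 (2,1)[XXX/.OO/.O.]+1 (2,2)[XXX/.OO/..O]+1
p4 X@[XXX/OOO/...] terminal -1; root [XX./..O/...] d6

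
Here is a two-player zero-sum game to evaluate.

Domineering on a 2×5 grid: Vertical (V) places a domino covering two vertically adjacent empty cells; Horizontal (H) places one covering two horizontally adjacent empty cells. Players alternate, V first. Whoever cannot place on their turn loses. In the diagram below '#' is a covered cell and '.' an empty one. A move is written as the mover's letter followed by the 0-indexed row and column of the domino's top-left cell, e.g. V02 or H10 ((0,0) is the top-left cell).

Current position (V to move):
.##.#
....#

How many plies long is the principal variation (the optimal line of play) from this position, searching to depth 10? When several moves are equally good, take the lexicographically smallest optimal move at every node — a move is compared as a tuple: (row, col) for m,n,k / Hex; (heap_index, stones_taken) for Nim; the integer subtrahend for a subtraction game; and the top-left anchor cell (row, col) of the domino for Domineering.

PV length from [.##.#/....#]: 2 plies

ply 1, V at .##.#/....# | V00=-1→###.#/#...#*; V03=-1→.####/...##
ply 2, H at ###.#/#...# | H11=-1→###.#/###.#; H12=+1→###.#/#.###*
ply 3: ###.#/#.### is terminal -1 (V); from .##.#/....# depth 10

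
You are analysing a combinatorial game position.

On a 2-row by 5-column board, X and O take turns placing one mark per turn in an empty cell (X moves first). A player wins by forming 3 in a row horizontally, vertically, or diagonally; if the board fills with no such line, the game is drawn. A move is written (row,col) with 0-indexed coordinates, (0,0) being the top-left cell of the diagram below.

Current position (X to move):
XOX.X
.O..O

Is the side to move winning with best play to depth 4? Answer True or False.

X winning at [XOX.X/.O..O]: True

ply 1, X at XOX.X/.O..O | (0,3)=+1→XOXXX/.O..O*; (1,0)=+0→XOX.X/XO..O; (1,2)=+0→XOX.X/.OX.O; (1,3)=+0→XOX.X/.O.XO
ply 2: XOXXX/.O..O is terminal -1 (O); from XOX.X/.O..O depth 4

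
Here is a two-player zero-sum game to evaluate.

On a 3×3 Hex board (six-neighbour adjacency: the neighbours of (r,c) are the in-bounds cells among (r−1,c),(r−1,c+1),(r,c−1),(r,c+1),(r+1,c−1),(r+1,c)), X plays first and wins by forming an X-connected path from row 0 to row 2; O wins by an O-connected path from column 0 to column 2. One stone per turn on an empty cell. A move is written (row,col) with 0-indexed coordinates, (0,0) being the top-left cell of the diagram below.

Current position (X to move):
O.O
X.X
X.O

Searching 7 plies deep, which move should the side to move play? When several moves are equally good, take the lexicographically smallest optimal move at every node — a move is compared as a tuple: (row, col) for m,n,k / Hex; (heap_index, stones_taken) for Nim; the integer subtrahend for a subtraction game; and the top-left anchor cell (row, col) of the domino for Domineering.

X's best at [O.O/X.X/X.O]: (0,1)

p1 X@[O.O/X.X/X.O]: (0,1)[OXO/X.X/X.O]+1* (1,1)[O.O/XXX/X.O]-1 (2,1)[O.O/X.X/XXO]-1
p2 O@[OXO/X.X/X.O] terminal -1; root [O.O/X.X/X.O] d7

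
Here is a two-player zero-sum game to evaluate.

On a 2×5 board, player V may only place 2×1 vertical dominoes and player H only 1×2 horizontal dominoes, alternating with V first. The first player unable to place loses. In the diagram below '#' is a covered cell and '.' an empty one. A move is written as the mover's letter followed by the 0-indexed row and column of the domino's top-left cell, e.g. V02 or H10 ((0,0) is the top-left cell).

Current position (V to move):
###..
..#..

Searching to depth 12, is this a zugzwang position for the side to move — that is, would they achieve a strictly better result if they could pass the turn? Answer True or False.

zugzwang(###../..#.., V) = False

ply 1, V at ###../..#.. | V03=+1→####./..##.*; V04=+1→###.#/..#.#
ply 2, H at ####./..##. | H10=-1→####./####.*
ply 3, V at ####./####. | V04=+1→#####/#####*
ply 4: #####/##### is terminal -1 (H); from ###../..#.. depth 12
pass branch (H moves first from the same position):
  | ply 1, H at ###../..#.. | H03=+1→#####/..#..*; H10=-1→###../###..; H13=+1→###../..###
  | ply 2: #####/..#.. is terminal -1 (V); from ###../..#.. depth 12
V moving scores +1; V passing scores -1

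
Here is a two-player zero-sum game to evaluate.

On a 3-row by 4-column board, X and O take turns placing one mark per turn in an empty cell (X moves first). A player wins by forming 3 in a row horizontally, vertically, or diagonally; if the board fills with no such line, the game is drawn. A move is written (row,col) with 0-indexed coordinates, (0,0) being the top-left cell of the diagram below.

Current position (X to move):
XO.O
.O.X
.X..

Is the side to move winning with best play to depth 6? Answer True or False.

X winning at [XO.O/.O.X/.X..]: False

ply 1, X at XO.O/.O.X/.X.. | (0,2)=-1→XOXO/.O.X/.X..*; (1,0)=-1→XO.O/XO.X/.X..; (1,2)=-1→XO.O/.OXX/.X..; (2,0)=-1→XO.O/.O.X/XX..; (2,2)=-1→XO.O/.O.X/.XX.; (2,3)=-1→XO.O/.O.X/.X.X
ply 2, O at XOXO/.O.X/.X.. | (1,0)=+0→XOXO/OO.X/.X..; (1,2)=+1→XOXO/.OOX/.X..*; (2,0)=-1→XOXO/.O.X/OX..; (2,2)=+0→XOXO/.O.X/.XO.; (2,3)=+0→XOXO/.O.X/.X.O
ply 3, X at XOXO/.OOX/.X.. | (1,0)=-1→XOXO/XOOX/.X..*; (2,0)=-1→XOXO/.OOX/XX..; (2,2)=-1→XOXO/.OOX/.XX.; (2,3)=-1→XOXO/.OOX/.X.X
ply 4, O at XOXO/XOOX/.X.. | (2,0)=+0→XOXO/XOOX/OX..; (2,2)=-1→XOXO/XOOX/.XO.; (2,3)=+1→XOXO/XOOX/.X.O*
ply 5: XOXO/XOOX/.X.O is terminal -1 (X); from XO.O/.O.X/.X.. depth 6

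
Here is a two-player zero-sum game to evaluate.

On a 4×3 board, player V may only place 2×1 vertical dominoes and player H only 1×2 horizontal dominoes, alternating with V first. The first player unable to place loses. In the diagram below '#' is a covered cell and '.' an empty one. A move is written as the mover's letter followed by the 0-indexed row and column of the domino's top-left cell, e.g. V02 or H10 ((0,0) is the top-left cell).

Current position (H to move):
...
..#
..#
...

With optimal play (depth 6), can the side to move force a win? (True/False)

H winning at [.../..#/..#/...]: False

p1 H@[.../..#/..#/...]: H00[##./..#/..#/...]-1* H01[.##/..#/..#/...]-1 H10[.../###/..#/...]-1 H20[.../..#/###/...]-1 H30[.../..#/..#/##.]-1 H31[.../..#/..#/.##]-1
p2 V@[##./..#/..#/...]: V10[##./#.#/#.#/...]+1* V11[##./.##/.##/...]+1 V20[##./..#/#.#/#..]+1 V21[##./..#/.##/.#.]+1
p3 H@[##./#.#/#.#/...]: H30[##./#.#/#.#/##.]-1* H31[##./#.#/#.#/.##]-1
p4 V@[##./#.#/#.#/##.]: V11[##./###/###/##.]+1*
p5 H@[##./###/###/##.] terminal -1; root [.../..#/..#/...] d6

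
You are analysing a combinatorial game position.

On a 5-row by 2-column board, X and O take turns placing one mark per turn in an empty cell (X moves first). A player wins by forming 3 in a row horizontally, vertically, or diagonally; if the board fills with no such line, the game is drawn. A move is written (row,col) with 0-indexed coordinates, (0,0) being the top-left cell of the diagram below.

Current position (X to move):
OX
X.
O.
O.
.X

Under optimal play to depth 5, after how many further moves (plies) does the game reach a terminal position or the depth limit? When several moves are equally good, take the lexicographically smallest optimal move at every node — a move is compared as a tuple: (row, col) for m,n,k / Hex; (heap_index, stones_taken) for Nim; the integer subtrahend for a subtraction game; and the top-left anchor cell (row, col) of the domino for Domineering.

[OX/X./O./O./.X] X move#1: (1,1):-1/OX/XX/O./O./.X, (2,1):-1/OX/X./OX/O./.X, (3,1):-1/OX/X./O./OX/.X, (4,0):+0/OX/X./O./O./XX*
[OX/X./O./O./XX] O move#2: (1,1):+0/OX/XO/O./O./XX*, (2,1):+0/OX/X./OO/O./XX, (3,1):+0/OX/X./O./OO/XX
[OX/XO/O./O./XX] X move#3: (2,1):+0/OX/XO/OX/O./XX*, (3,1):+0/OX/XO/O./OX/XX
[OX/XO/OX/O./XX] O move#4: (3,1):+0/OX/XO/OX/OO/XX*
[OX/XO/OX/OO/XX] end (terminal +0, X#5); searched OX/X./O./O./.X to 5

PV length from [OX/X./O./O./.X]: 4 plies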